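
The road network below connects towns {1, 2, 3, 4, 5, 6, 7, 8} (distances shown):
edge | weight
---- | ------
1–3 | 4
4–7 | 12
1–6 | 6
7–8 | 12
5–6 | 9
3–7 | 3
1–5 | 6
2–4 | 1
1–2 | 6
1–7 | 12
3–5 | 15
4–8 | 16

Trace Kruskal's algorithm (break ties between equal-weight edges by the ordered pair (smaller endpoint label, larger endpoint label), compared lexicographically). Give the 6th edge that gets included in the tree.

Kruskal: consider edges lightest-first.
2–4 (1): add — endpoints in different components.
3–7 (3): add — endpoints in different components.
1–3 (4): add — endpoints in different components.
1–2 (6): add — endpoints in different components.
1–5 (6): add — endpoints in different components.
1–6 (6): add — endpoints in different components.
5–6 (9): skip — 5 and 6 already connected.
1–7 (12): skip — 1 and 7 already connected.
4–7 (12): skip — 4 and 7 already connected.
7–8 (12): add — endpoints in different components.
The 6th edge added is 1–6.

1-6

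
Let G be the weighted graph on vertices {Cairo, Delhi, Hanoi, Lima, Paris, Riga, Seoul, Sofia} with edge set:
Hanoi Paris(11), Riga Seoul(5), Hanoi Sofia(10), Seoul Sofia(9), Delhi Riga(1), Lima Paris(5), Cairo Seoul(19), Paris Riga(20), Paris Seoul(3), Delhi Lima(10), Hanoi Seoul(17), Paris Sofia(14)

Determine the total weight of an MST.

Sort edges by weight, then run Kruskal:
Delhi Riga (1): add — endpoints in different components.
Paris Seoul (3): add — endpoints in different components.
Lima Paris (5): add — endpoints in different components.
Riga Seoul (5): add — endpoints in different components.
Seoul Sofia (9): add — endpoints in different components.
Delhi Lima (10): skip — Delhi and Lima already connected.
Hanoi Sofia (10): add — endpoints in different components.
Hanoi Paris (11): skip — Hanoi and Paris already connected.
Paris Sofia (14): skip — Paris and Sofia already connected.
Hanoi Seoul (17): skip — Hanoi and Seoul already connected.
Cairo Seoul (19): add — endpoints in different components.
MST edges: Delhi Riga, Paris Seoul, Lima Paris, Riga Seoul, Seoul Sofia, Hanoi Sofia, Cairo Seoul; total weight 1+3+5+5+9+10+19 = 52.

52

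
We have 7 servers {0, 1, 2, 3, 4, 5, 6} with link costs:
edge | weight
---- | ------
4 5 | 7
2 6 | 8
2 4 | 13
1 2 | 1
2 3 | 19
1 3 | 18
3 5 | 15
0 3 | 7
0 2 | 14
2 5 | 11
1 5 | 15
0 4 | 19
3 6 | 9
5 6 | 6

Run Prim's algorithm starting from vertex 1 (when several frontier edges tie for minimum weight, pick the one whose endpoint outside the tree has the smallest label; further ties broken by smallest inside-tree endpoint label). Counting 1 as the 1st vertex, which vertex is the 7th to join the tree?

0

Prim's algorithm from 1:
Step 1: cheapest edge leaving the tree is 1 2 (1); add 2.
Step 2: cheapest edge leaving the tree is 2 6 (8); add 6.
Step 3: cheapest edge leaving the tree is 5 6 (6); add 5.
Step 4: cheapest edge leaving the tree is 4 5 (7); add 4.
Step 5: cheapest edge leaving the tree is 3 6 (9); add 3.
Step 6: cheapest edge leaving the tree is 0 3 (7); add 0.
Vertex order: 1, 2, 6, 5, 4, 3, 0. The 7th vertex is 0.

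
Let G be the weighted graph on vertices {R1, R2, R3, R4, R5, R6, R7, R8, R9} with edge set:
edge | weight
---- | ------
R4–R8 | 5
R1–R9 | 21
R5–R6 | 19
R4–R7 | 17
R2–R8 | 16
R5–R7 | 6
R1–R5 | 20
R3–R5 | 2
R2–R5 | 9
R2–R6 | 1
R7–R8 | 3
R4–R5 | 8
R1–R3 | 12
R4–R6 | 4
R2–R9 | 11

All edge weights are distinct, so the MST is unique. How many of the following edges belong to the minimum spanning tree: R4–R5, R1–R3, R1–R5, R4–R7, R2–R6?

Kruskal: consider edges lightest-first.
R2–R6 (1): add — endpoints in different components.
R3–R5 (2): add — endpoints in different components.
R7–R8 (3): add — endpoints in different components.
R4–R6 (4): add — endpoints in different components.
R4–R8 (5): add — endpoints in different components.
R5–R7 (6): add — endpoints in different components.
R4–R5 (8): skip — R4 and R5 already connected.
R2–R5 (9): skip — R2 and R5 already connected.
R2–R9 (11): add — endpoints in different components.
R1–R3 (12): add — endpoints in different components.
MST edge set: {R2–R6, R3–R5, R7–R8, R4–R6, R4–R8, R5–R7, R2–R9, R1–R3}.
Of the listed edges, {R1–R3, R2–R6} are in the MST → 2.

2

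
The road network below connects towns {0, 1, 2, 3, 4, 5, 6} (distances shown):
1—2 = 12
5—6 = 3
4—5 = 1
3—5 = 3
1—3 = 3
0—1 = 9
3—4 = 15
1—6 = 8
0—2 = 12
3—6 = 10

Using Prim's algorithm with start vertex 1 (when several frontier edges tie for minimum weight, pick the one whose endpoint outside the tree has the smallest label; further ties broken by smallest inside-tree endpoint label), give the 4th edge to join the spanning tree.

5-6

Grow the tree from 1 using Prim:
Step 1: frontier [1—3 3, 1—6 8, 0—1 9, 1—2 12] → take 1—3 (3); add 3.
Step 2: frontier [1—6 8, 0—1 9, 1—2 12, 3—5 3, 3—6 10, 3—4 15] → take 3—5 (3); add 5.
Step 3: frontier [1—6 8, 0—1 9, 1—2 12, 3—6 10, 3—4 15, 4—5 1, 5—6 3] → take 4—5 (1); add 4.
Step 4: frontier [1—6 8, 0—1 9, 1—2 12, 3—6 10, 5—6 3] → take 5—6 (3); add 6.
Step 5: frontier [0—1 9, 1—2 12] → take 0—1 (9); add 0.
Step 6: frontier [0—2 12, 1—2 12] → take 0—2 (12); add 2.
The 4th edge added is 5—6.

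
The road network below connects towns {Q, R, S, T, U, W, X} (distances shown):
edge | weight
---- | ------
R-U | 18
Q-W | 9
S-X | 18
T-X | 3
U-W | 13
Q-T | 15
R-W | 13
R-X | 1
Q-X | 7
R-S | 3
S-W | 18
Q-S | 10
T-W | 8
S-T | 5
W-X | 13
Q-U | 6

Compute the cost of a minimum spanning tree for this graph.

28

Prim, starting at X.
Step 1: cheapest edge leaving the tree is R-X (1); add R.
Step 2: cheapest edge leaving the tree is R-S (3); add S.
Step 3: cheapest edge leaving the tree is T-X (3); add T.
Step 4: cheapest edge leaving the tree is Q-X (7); add Q.
Step 5: cheapest edge leaving the tree is Q-U (6); add U.
Step 6: cheapest edge leaving the tree is T-W (8); add W.
MST edges: R-X, R-S, T-X, Q-X, Q-U, T-W; total weight 1+3+3+7+6+8 = 28.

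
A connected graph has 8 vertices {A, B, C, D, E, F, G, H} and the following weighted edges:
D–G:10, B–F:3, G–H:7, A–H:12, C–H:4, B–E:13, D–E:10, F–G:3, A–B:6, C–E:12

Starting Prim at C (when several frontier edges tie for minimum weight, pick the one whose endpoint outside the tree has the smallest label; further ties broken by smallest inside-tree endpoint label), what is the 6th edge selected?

D-G

Grow the tree from C using Prim:
Step 1: cheapest edge leaving the tree is C–H (4); add H.
Step 2: cheapest edge leaving the tree is G–H (7); add G.
Step 3: cheapest edge leaving the tree is F–G (3); add F.
Step 4: cheapest edge leaving the tree is B–F (3); add B.
Step 5: cheapest edge leaving the tree is A–B (6); add A.
Step 6: cheapest edge leaving the tree is D–G (10); add D.
Step 7: cheapest edge leaving the tree is D–E (10); add E.
The 6th edge added is D–G.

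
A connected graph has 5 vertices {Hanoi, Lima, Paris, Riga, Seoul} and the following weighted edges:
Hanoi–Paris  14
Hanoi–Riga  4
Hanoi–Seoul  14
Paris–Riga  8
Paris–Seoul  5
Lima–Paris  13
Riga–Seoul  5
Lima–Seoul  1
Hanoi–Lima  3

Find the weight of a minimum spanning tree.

Prim, starting at Hanoi.
Step 1: frontier [Hanoi–Lima 3, Hanoi–Riga 4, Hanoi–Paris 14, Hanoi–Seoul 14] → take Hanoi–Lima (3); add Lima.
Step 2: frontier [Hanoi–Riga 4, Hanoi–Paris 14, Hanoi–Seoul 14, Lima–Seoul 1, Lima–Paris 13] → take Lima–Seoul (1); add Seoul.
Step 3: frontier [Hanoi–Riga 4, Hanoi–Paris 14, Lima–Paris 13, Paris–Seoul 5, Riga–Seoul 5] → take Hanoi–Riga (4); add Riga.
Step 4: frontier [Hanoi–Paris 14, Lima–Paris 13, Paris–Riga 8, Paris–Seoul 5] → take Paris–Seoul (5); add Paris.
MST edges: Hanoi–Lima, Lima–Seoul, Hanoi–Riga, Paris–Seoul; total weight 3+1+4+5 = 13.

13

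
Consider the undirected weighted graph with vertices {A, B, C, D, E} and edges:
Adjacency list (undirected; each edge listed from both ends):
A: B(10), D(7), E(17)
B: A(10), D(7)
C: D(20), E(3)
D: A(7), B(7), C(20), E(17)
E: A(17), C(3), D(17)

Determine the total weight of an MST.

34

Kruskal's algorithm — process edges by increasing weight (ties by edge label):
C–E (3): add. Components now {A} {B} {C,E} {D}
A–D (7): add. Components now {A,D} {B} {C,E}
B–D (7): add. Components now {A,B,D} {C,E}
A–B (10): skip — A and B already connected.
A–E (17): add. Components now {A,B,C,D,E}
MST edges: C–E, A–D, B–D, A–E; total weight 3+7+7+17 = 34.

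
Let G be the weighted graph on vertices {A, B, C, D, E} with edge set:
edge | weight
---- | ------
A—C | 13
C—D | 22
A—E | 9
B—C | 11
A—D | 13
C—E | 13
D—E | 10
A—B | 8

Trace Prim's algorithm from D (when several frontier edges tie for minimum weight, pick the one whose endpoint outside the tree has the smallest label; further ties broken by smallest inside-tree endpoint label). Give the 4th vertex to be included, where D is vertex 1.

Prim's algorithm from D:
Step 1: frontier [D—E 10, A—D 13, C—D 22] → take D—E (10); add E.
Step 2: frontier [A—D 13, C—D 22, A—E 9, C—E 13] → take A—E (9); add A.
Step 3: frontier [A—B 8, A—C 13, C—D 22, C—E 13] → take A—B (8); add B.
Step 4: frontier [A—C 13, B—C 11, C—D 22, C—E 13] → take B—C (11); add C.
Vertex order: D, E, A, B, C. The 4th vertex is B.

B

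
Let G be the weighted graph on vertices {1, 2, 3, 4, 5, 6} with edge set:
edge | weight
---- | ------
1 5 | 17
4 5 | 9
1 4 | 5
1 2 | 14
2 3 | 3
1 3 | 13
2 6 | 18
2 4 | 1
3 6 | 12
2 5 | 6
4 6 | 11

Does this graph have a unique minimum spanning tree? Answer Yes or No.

Kruskal's algorithm — process edges by increasing weight (ties by edge label):
2 4 (1): add — endpoints in different components.
2 3 (3): add — endpoints in different components.
1 4 (5): add — endpoints in different components.
2 5 (6): add — endpoints in different components.
4 5 (9): skip — 4 and 5 already connected.
4 6 (11): add — endpoints in different components.
Every non-tree edge has weight strictly greater than the heaviest edge on the tree path between its endpoints, so the MST is unique.

Yes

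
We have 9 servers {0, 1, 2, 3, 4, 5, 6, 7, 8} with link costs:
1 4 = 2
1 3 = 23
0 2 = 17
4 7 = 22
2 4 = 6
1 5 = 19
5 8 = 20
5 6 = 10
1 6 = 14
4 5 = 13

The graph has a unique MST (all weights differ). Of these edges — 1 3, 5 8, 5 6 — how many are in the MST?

3

Kruskal's algorithm — process edges by increasing weight (ties by edge label):
1 4 (2): add — endpoints in different components.
2 4 (6): add — endpoints in different components.
5 6 (10): add — endpoints in different components.
4 5 (13): add — endpoints in different components.
1 6 (14): skip — 1 and 6 already connected.
0 2 (17): add — endpoints in different components.
1 5 (19): skip — 1 and 5 already connected.
5 8 (20): add — endpoints in different components.
4 7 (22): add — endpoints in different components.
1 3 (23): add — endpoints in different components.
MST edge set: {1 4, 2 4, 5 6, 4 5, 0 2, 5 8, 4 7, 1 3}.
Of the listed edges, {1 3, 5 8, 5 6} are in the MST → 3.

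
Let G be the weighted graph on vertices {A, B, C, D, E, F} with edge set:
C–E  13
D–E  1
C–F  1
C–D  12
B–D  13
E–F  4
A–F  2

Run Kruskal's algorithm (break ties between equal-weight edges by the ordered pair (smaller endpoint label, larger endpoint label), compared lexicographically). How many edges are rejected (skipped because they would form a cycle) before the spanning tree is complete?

Sort edges by weight, then run Kruskal:
C–F (1): add — endpoints in different components.
D–E (1): add — endpoints in different components.
A–F (2): add — endpoints in different components.
E–F (4): add — endpoints in different components.
C–D (12): skip — C and D already connected.
B–D (13): add — endpoints in different components.
Edges rejected before the tree was complete: 1.

1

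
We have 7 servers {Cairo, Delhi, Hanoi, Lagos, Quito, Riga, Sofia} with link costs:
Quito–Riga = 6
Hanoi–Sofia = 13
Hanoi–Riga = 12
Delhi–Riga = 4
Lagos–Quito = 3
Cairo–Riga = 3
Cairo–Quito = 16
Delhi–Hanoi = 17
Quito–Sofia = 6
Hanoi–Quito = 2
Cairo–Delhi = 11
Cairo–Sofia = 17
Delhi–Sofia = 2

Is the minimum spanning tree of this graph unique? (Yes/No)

Sort edges by weight, then run Kruskal:
Delhi–Sofia (2): add. Components now {Cairo} {Riga} {Delhi,Sofia} {Hanoi} {Quito} {Lagos}
Hanoi–Quito (2): add. Components now {Cairo} {Riga} {Delhi,Sofia} {Hanoi,Quito} {Lagos}
Cairo–Riga (3): add. Components now {Cairo,Riga} {Delhi,Sofia} {Hanoi,Quito} {Lagos}
Lagos–Quito (3): add. Components now {Cairo,Riga} {Delhi,Sofia} {Hanoi,Lagos,Quito}
Delhi–Riga (4): add. Components now {Cairo,Delhi,Riga,Sofia} {Hanoi,Lagos,Quito}
Quito–Riga (6): add. Components now {Cairo,Delhi,Hanoi,Lagos,Quito,Riga,Sofia}
Non-tree edge Quito–Sofia has weight 6, equal to the heaviest edge on its tree cycle — swapping gives another MST of the same weight. Not unique.

No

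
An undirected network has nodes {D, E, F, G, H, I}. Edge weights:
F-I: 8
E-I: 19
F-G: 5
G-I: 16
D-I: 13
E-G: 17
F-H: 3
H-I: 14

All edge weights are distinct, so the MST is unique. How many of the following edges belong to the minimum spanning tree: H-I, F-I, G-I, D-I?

2

Kruskal: consider edges lightest-first.
F-H (3): add — endpoints in different components.
F-G (5): add — endpoints in different components.
F-I (8): add — endpoints in different components.
D-I (13): add — endpoints in different components.
H-I (14): skip — H and I already connected.
G-I (16): skip — G and I already connected.
E-G (17): add — endpoints in different components.
MST edge set: {F-H, F-G, F-I, D-I, E-G}.
Of the listed edges, {F-I, D-I} are in the MST → 2.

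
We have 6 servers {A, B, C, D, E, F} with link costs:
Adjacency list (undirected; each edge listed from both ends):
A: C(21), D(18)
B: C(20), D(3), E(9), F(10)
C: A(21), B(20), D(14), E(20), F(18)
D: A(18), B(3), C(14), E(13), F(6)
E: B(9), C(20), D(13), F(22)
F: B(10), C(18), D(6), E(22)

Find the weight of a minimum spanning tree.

50

Kruskal: consider edges lightest-first.
B—D (3): add — endpoints in different components.
D—F (6): add — endpoints in different components.
B—E (9): add — endpoints in different components.
B—F (10): skip — B and F already connected.
D—E (13): skip — D and E already connected.
C—D (14): add — endpoints in different components.
A—D (18): add — endpoints in different components.
MST edges: B—D, D—F, B—E, C—D, A—D; total weight 3+6+9+14+18 = 50.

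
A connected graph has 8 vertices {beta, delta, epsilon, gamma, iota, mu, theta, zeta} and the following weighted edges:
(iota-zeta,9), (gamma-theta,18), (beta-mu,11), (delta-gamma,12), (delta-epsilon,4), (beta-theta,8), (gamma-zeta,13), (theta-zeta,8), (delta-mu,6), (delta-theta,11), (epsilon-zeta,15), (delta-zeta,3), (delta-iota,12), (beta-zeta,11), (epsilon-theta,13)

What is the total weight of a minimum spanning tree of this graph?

Prim's algorithm from mu:
Step 1: cheapest edge leaving the tree is delta-mu (6); add delta.
Step 2: cheapest edge leaving the tree is delta-zeta (3); add zeta.
Step 3: cheapest edge leaving the tree is delta-epsilon (4); add epsilon.
Step 4: cheapest edge leaving the tree is theta-zeta (8); add theta.
Step 5: cheapest edge leaving the tree is beta-theta (8); add beta.
Step 6: cheapest edge leaving the tree is iota-zeta (9); add iota.
Step 7: cheapest edge leaving the tree is delta-gamma (12); add gamma.
MST edges: delta-mu, delta-zeta, delta-epsilon, theta-zeta, beta-theta, iota-zeta, delta-gamma; total weight 6+3+4+8+8+9+12 = 50.

50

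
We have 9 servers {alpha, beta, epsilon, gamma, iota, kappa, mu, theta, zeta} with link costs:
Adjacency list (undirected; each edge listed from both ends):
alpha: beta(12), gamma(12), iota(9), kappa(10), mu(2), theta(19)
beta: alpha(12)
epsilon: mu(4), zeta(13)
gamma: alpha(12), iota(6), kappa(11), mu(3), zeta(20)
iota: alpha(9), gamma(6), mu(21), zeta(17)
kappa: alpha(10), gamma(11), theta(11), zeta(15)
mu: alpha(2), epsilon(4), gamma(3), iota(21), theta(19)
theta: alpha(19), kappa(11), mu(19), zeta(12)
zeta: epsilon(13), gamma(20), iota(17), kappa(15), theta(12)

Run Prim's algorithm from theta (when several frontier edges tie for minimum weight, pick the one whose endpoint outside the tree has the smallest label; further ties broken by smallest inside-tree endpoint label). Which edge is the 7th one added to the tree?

alpha-beta

Grow the tree from theta using Prim:
Step 1: cheapest edge leaving the tree is kappa-theta (11); add kappa.
Step 2: cheapest edge leaving the tree is alpha-kappa (10); add alpha.
Step 3: cheapest edge leaving the tree is alpha-mu (2); add mu.
Step 4: cheapest edge leaving the tree is gamma-mu (3); add gamma.
Step 5: cheapest edge leaving the tree is epsilon-mu (4); add epsilon.
Step 6: cheapest edge leaving the tree is gamma-iota (6); add iota.
Step 7: cheapest edge leaving the tree is alpha-beta (12); add beta.
Step 8: cheapest edge leaving the tree is theta-zeta (12); add zeta.
The 7th edge added is alpha-beta.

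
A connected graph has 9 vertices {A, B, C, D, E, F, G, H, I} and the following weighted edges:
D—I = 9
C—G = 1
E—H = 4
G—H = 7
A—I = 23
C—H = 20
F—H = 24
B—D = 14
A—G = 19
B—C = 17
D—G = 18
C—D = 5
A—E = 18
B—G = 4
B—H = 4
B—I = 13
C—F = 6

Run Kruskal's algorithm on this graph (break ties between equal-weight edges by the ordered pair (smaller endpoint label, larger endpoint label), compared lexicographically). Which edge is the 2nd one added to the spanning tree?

B-G

Sort edges by weight, then run Kruskal:
C—G (1): add — endpoints in different components.
B—G (4): add — endpoints in different components.
B—H (4): add — endpoints in different components.
E—H (4): add — endpoints in different components.
C—D (5): add — endpoints in different components.
C—F (6): add — endpoints in different components.
G—H (7): skip — G and H already connected.
D—I (9): add — endpoints in different components.
B—I (13): skip — B and I already connected.
B—D (14): skip — B and D already connected.
B—C (17): skip — B and C already connected.
A—E (18): add — endpoints in different components.
The 2nd edge added is B—G.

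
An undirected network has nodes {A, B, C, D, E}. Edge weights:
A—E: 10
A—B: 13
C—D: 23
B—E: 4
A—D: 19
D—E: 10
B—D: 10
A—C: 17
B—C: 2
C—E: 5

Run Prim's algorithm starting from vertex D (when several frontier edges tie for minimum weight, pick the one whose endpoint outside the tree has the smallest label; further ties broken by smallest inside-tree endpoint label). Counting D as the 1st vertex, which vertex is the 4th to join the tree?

Prim's algorithm from D:
Step 1: frontier [B—D 10, D—E 10, A—D 19, C—D 23] → take B—D (10); add B.
Step 2: frontier [B—C 2, B—E 4, A—B 13, D—E 10, A—D 19, C—D 23] → take B—C (2); add C.
Step 3: frontier [B—E 4, A—B 13, C—E 5, A—C 17, D—E 10, A—D 19] → take B—E (4); add E.
Step 4: frontier [A—B 13, A—C 17, A—D 19, A—E 10] → take A—E (10); add A.
Vertex order: D, B, C, E, A. The 4th vertex is E.

E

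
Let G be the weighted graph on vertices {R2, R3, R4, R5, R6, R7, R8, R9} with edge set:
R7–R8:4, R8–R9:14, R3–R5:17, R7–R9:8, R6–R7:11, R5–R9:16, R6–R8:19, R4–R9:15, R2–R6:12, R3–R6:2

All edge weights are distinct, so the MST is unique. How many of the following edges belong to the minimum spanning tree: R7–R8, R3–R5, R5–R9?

Sort edges by weight, then run Kruskal:
R3–R6 (2): add — endpoints in different components.
R7–R8 (4): add — endpoints in different components.
R7–R9 (8): add — endpoints in different components.
R6–R7 (11): add — endpoints in different components.
R2–R6 (12): add — endpoints in different components.
R8–R9 (14): skip — R8 and R9 already connected.
R4–R9 (15): add — endpoints in different components.
R5–R9 (16): add — endpoints in different components.
MST edge set: {R3–R6, R7–R8, R7–R9, R6–R7, R2–R6, R4–R9, R5–R9}.
Of the listed edges, {R7–R8, R5–R9} are in the MST → 2.

2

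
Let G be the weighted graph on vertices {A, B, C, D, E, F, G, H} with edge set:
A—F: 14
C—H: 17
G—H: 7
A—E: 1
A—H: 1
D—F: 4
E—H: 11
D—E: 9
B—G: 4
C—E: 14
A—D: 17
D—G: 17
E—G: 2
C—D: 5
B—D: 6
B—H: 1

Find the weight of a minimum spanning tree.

20

Grow the tree from E using Prim:
Step 1: cheapest edge leaving the tree is A—E (1); add A.
Step 2: cheapest edge leaving the tree is A—H (1); add H.
Step 3: cheapest edge leaving the tree is B—H (1); add B.
Step 4: cheapest edge leaving the tree is E—G (2); add G.
Step 5: cheapest edge leaving the tree is B—D (6); add D.
Step 6: cheapest edge leaving the tree is D—F (4); add F.
Step 7: cheapest edge leaving the tree is C—D (5); add C.
MST edges: A—E, A—H, B—H, E—G, B—D, D—F, C—D; total weight 1+1+1+2+6+4+5 = 20.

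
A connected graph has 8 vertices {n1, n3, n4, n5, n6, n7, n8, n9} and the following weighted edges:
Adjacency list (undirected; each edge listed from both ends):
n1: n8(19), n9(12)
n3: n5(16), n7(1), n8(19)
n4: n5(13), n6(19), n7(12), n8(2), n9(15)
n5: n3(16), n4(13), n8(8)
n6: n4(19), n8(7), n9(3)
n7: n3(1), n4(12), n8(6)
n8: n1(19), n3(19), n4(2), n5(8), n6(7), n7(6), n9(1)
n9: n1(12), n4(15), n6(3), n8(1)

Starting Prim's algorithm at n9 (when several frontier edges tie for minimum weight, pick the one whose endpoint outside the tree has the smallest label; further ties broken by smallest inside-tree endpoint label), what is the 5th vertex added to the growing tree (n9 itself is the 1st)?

n7

Prim's algorithm from n9:
Step 1: cheapest edge leaving the tree is n8—n9 (1); add n8.
Step 2: cheapest edge leaving the tree is n4—n8 (2); add n4.
Step 3: cheapest edge leaving the tree is n6—n9 (3); add n6.
Step 4: cheapest edge leaving the tree is n7—n8 (6); add n7.
Step 5: cheapest edge leaving the tree is n3—n7 (1); add n3.
Step 6: cheapest edge leaving the tree is n5—n8 (8); add n5.
Step 7: cheapest edge leaving the tree is n1—n9 (12); add n1.
Vertex order: n9, n8, n4, n6, n7, n3, n5, n1. The 5th vertex is n7.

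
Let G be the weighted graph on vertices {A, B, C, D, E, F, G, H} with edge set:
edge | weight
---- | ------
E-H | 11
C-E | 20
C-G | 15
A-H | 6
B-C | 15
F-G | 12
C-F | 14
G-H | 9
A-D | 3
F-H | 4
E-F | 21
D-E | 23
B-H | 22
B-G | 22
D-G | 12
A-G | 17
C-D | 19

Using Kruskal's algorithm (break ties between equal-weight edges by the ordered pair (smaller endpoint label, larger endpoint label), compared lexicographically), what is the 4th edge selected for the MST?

G-H

Kruskal's algorithm — process edges by increasing weight (ties by edge label):
A-D (3): add — endpoints in different components.
F-H (4): add — endpoints in different components.
A-H (6): add — endpoints in different components.
G-H (9): add — endpoints in different components.
E-H (11): add — endpoints in different components.
D-G (12): skip — D and G already connected.
F-G (12): skip — F and G already connected.
C-F (14): add — endpoints in different components.
B-C (15): add — endpoints in different components.
The 4th edge added is G-H.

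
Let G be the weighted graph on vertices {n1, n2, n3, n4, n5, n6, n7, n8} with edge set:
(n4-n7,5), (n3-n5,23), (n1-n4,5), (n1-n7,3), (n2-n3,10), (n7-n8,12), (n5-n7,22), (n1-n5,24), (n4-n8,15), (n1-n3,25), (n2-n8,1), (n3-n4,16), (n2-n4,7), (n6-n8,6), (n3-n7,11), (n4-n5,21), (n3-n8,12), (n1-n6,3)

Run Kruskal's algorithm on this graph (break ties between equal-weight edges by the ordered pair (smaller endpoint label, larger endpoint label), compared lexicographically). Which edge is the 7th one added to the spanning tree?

Kruskal's algorithm — process edges by increasing weight (ties by edge label):
n2-n8 (1): add — endpoints in different components.
n1-n6 (3): add — endpoints in different components.
n1-n7 (3): add — endpoints in different components.
n1-n4 (5): add — endpoints in different components.
n4-n7 (5): skip — n7 and n4 already connected.
n6-n8 (6): add — endpoints in different components.
n2-n4 (7): skip — n4 and n2 already connected.
n2-n3 (10): add — endpoints in different components.
n3-n7 (11): skip — n7 and n3 already connected.
n3-n8 (12): skip — n8 and n3 already connected.
n7-n8 (12): skip — n8 and n7 already connected.
n4-n8 (15): skip — n8 and n4 already connected.
n3-n4 (16): skip — n4 and n3 already connected.
n4-n5 (21): add — endpoints in different components.
The 7th edge added is n4-n5.

n4-n5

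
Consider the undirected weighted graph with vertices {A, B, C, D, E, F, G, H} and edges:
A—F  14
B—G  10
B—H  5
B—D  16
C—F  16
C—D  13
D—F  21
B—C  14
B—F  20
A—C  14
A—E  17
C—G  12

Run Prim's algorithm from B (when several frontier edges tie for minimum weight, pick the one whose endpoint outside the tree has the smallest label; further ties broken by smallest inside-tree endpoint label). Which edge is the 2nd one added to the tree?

B-G

Prim's algorithm from B:
Step 1: cheapest edge leaving the tree is B—H (5); add H.
Step 2: cheapest edge leaving the tree is B—G (10); add G.
Step 3: cheapest edge leaving the tree is C—G (12); add C.
Step 4: cheapest edge leaving the tree is C—D (13); add D.
Step 5: cheapest edge leaving the tree is A—C (14); add A.
Step 6: cheapest edge leaving the tree is A—F (14); add F.
Step 7: cheapest edge leaving the tree is A—E (17); add E.
The 2nd edge added is B—G.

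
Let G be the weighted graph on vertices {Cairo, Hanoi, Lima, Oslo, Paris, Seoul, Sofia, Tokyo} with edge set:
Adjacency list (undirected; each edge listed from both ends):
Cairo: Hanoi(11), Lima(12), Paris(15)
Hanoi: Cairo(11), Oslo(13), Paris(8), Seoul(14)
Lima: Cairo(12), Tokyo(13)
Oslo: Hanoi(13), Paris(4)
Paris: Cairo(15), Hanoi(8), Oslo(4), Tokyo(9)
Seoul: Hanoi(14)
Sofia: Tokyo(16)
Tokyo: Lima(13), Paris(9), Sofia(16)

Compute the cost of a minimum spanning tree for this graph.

74

Kruskal: consider edges lightest-first.
Oslo Paris (4): add — endpoints in different components.
Hanoi Paris (8): add — endpoints in different components.
Paris Tokyo (9): add — endpoints in different components.
Cairo Hanoi (11): add — endpoints in different components.
Cairo Lima (12): add — endpoints in different components.
Hanoi Oslo (13): skip — Oslo and Hanoi already connected.
Lima Tokyo (13): skip — Tokyo and Lima already connected.
Hanoi Seoul (14): add — endpoints in different components.
Cairo Paris (15): skip — Cairo and Paris already connected.
Sofia Tokyo (16): add — endpoints in different components.
MST edges: Oslo Paris, Hanoi Paris, Paris Tokyo, Cairo Hanoi, Cairo Lima, Hanoi Seoul, Sofia Tokyo; total weight 4+8+9+11+12+14+16 = 74.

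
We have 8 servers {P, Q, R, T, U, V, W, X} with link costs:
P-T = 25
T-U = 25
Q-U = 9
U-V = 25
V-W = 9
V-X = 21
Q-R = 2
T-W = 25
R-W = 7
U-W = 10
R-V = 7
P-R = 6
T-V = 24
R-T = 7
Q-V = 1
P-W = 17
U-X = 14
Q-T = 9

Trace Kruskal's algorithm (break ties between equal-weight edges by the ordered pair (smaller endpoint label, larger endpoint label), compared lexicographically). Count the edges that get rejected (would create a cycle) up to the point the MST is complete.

Kruskal: consider edges lightest-first.
Q-V (1): add — endpoints in different components.
Q-R (2): add — endpoints in different components.
P-R (6): add — endpoints in different components.
R-T (7): add — endpoints in different components.
R-V (7): skip — R and V already connected.
R-W (7): add — endpoints in different components.
Q-T (9): skip — Q and T already connected.
Q-U (9): add — endpoints in different components.
V-W (9): skip — W and V already connected.
U-W (10): skip — W and U already connected.
U-X (14): add — endpoints in different components.
Edges rejected before the tree was complete: 4.

4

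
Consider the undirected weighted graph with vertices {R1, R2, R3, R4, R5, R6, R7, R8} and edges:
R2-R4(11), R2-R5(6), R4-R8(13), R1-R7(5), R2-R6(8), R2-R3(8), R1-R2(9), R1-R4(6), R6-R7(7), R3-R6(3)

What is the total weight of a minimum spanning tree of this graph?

Kruskal: consider edges lightest-first.
R3-R6 (3): add — endpoints in different components.
R1-R7 (5): add — endpoints in different components.
R1-R4 (6): add — endpoints in different components.
R2-R5 (6): add — endpoints in different components.
R6-R7 (7): add — endpoints in different components.
R2-R3 (8): add — endpoints in different components.
R2-R6 (8): skip — R6 and R2 already connected.
R1-R2 (9): skip — R1 and R2 already connected.
R2-R4 (11): skip — R4 and R2 already connected.
R4-R8 (13): add — endpoints in different components.
MST edges: R3-R6, R1-R7, R1-R4, R2-R5, R6-R7, R2-R3, R4-R8; total weight 3+5+6+6+7+8+13 = 48.

48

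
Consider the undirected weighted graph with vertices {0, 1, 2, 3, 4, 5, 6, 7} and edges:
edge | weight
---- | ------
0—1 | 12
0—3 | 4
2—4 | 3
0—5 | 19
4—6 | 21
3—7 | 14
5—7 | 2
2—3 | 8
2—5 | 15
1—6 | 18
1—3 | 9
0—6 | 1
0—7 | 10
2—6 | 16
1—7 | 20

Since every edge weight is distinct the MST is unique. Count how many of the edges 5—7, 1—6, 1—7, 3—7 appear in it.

Kruskal's algorithm — process edges by increasing weight (ties by edge label):
0—6 (1): add — endpoints in different components.
5—7 (2): add — endpoints in different components.
2—4 (3): add — endpoints in different components.
0—3 (4): add — endpoints in different components.
2—3 (8): add — endpoints in different components.
1—3 (9): add — endpoints in different components.
0—7 (10): add — endpoints in different components.
MST edge set: {0—6, 5—7, 2—4, 0—3, 2—3, 1—3, 0—7}.
Of the listed edges, {5—7} are in the MST → 1.

1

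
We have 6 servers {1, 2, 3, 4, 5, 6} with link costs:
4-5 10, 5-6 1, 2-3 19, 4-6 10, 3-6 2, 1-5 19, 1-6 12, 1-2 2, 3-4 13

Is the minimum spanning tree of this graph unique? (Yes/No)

Kruskal's algorithm — process edges by increasing weight (ties by edge label):
5-6 (1): add. Components now {1} {2} {3} {4} {5,6}
1-2 (2): add. Components now {1,2} {3} {4} {5,6}
3-6 (2): add. Components now {1,2} {3,5,6} {4}
4-5 (10): add. Components now {1,2} {3,4,5,6}
4-6 (10): skip — 4 and 6 already connected.
1-6 (12): add. Components now {1,2,3,4,5,6}
Non-tree edge 4-6 has weight 10, equal to the heaviest edge on its tree cycle — swapping gives another MST of the same weight. Not unique.

No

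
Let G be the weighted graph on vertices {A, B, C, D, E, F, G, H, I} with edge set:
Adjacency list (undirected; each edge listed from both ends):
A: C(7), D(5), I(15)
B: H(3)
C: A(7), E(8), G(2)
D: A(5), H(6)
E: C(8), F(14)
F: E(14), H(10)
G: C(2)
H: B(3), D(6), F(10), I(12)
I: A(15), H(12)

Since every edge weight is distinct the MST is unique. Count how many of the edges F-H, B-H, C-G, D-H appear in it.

Kruskal: consider edges lightest-first.
C-G (2): add — endpoints in different components.
B-H (3): add — endpoints in different components.
A-D (5): add — endpoints in different components.
D-H (6): add — endpoints in different components.
A-C (7): add — endpoints in different components.
C-E (8): add — endpoints in different components.
F-H (10): add — endpoints in different components.
H-I (12): add — endpoints in different components.
MST edge set: {C-G, B-H, A-D, D-H, A-C, C-E, F-H, H-I}.
Of the listed edges, {F-H, B-H, C-G, D-H} are in the MST → 4.

4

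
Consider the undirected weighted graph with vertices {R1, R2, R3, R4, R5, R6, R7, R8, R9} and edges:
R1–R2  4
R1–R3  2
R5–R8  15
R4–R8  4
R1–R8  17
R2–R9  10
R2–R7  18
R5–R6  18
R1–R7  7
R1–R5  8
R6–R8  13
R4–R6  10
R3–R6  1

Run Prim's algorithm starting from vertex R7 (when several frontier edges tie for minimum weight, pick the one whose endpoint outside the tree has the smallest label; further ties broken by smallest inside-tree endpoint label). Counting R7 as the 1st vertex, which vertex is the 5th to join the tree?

Grow the tree from R7 using Prim:
Step 1: frontier [R1–R7 7, R2–R7 18] → take R1–R7 (7); add R1.
Step 2: frontier [R1–R3 2, R1–R2 4, R1–R5 8, R1–R8 17, R2–R7 18] → take R1–R3 (2); add R3.
Step 3: frontier [R1–R2 4, R1–R5 8, R1–R8 17, R3–R6 1, R2–R7 18] → take R3–R6 (1); add R6.
Step 4: frontier [R1–R2 4, R1–R5 8, R1–R8 17, R4–R6 10, R6–R8 13, R5–R6 18, R2–R7 18] → take R1–R2 (4); add R2.
Step 5: frontier [R1–R5 8, R1–R8 17, R2–R9 10, R4–R6 10, R6–R8 13, R5–R6 18] → take R1–R5 (8); add R5.
Step 6: frontier [R1–R8 17, R2–R9 10, R5–R8 15, R4–R6 10, R6–R8 13] → take R4–R6 (10); add R4.
Step 7: frontier [R1–R8 17, R2–R9 10, R4–R8 4, R5–R8 15, R6–R8 13] → take R4–R8 (4); add R8.
Step 8: frontier [R2–R9 10] → take R2–R9 (10); add R9.
Vertex order: R7, R1, R3, R6, R2, R5, R4, R8, R9. The 5th vertex is R2.

R2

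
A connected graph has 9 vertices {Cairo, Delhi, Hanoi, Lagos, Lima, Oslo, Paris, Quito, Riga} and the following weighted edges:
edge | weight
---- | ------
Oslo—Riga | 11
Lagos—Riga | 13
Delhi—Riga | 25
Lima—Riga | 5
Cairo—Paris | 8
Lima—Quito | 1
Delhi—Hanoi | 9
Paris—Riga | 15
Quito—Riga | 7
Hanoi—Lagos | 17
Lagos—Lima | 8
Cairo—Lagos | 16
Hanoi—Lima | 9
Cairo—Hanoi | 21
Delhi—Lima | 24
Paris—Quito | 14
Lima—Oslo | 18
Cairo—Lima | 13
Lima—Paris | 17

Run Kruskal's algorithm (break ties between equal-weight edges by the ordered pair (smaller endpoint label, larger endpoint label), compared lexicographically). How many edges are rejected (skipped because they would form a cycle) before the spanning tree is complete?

1

Kruskal's algorithm — process edges by increasing weight (ties by edge label):
Lima—Quito (1): add — endpoints in different components.
Lima—Riga (5): add — endpoints in different components.
Quito—Riga (7): skip — Quito and Riga already connected.
Cairo—Paris (8): add — endpoints in different components.
Lagos—Lima (8): add — endpoints in different components.
Delhi—Hanoi (9): add — endpoints in different components.
Hanoi—Lima (9): add — endpoints in different components.
Oslo—Riga (11): add — endpoints in different components.
Cairo—Lima (13): add — endpoints in different components.
Edges rejected before the tree was complete: 1.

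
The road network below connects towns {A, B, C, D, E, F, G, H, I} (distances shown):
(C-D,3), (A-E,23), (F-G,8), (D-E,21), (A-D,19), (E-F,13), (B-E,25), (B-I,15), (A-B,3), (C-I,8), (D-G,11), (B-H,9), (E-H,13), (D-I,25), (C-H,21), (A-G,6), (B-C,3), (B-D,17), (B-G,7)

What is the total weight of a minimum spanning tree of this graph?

Prim, starting at C.
Step 1: cheapest edge leaving the tree is B-C (3); add B.
Step 2: cheapest edge leaving the tree is A-B (3); add A.
Step 3: cheapest edge leaving the tree is C-D (3); add D.
Step 4: cheapest edge leaving the tree is A-G (6); add G.
Step 5: cheapest edge leaving the tree is F-G (8); add F.
Step 6: cheapest edge leaving the tree is C-I (8); add I.
Step 7: cheapest edge leaving the tree is B-H (9); add H.
Step 8: cheapest edge leaving the tree is E-F (13); add E.
MST edges: B-C, A-B, C-D, A-G, F-G, C-I, B-H, E-F; total weight 3+3+3+6+8+8+9+13 = 53.

53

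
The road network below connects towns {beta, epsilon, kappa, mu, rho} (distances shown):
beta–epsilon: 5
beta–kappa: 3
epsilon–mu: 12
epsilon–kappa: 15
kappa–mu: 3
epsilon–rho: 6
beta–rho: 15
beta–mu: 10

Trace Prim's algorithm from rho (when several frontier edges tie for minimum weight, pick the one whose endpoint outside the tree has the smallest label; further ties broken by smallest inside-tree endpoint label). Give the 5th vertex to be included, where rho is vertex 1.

Prim's algorithm from rho:
Step 1: frontier [epsilon–rho 6, beta–rho 15] → take epsilon–rho (6); add epsilon.
Step 2: frontier [beta–epsilon 5, epsilon–mu 12, epsilon–kappa 15, beta–rho 15] → take beta–epsilon (5); add beta.
Step 3: frontier [beta–kappa 3, beta–mu 10, epsilon–mu 12, epsilon–kappa 15] → take beta–kappa (3); add kappa.
Step 4: frontier [beta–mu 10, epsilon–mu 12, kappa–mu 3] → take kappa–mu (3); add mu.
Vertex order: rho, epsilon, beta, kappa, mu. The 5th vertex is mu.

mu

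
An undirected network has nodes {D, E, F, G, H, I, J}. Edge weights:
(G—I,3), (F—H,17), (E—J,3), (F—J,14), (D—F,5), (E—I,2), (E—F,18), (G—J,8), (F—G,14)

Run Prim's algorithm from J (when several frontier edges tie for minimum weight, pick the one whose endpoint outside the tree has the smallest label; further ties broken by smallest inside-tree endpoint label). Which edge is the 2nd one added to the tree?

E-I

Prim, starting at J.
Step 1: cheapest edge leaving the tree is E—J (3); add E.
Step 2: cheapest edge leaving the tree is E—I (2); add I.
Step 3: cheapest edge leaving the tree is G—I (3); add G.
Step 4: cheapest edge leaving the tree is F—G (14); add F.
Step 5: cheapest edge leaving the tree is D—F (5); add D.
Step 6: cheapest edge leaving the tree is F—H (17); add H.
The 2nd edge added is E—I.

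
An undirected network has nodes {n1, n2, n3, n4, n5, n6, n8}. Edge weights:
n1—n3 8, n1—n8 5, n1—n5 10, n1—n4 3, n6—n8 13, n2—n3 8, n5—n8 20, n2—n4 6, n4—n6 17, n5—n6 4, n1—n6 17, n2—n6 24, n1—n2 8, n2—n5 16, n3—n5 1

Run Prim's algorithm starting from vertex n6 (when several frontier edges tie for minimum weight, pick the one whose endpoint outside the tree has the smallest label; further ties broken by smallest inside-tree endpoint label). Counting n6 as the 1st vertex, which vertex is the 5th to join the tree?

Prim's algorithm from n6:
Step 1: cheapest edge leaving the tree is n5—n6 (4); add n5.
Step 2: cheapest edge leaving the tree is n3—n5 (1); add n3.
Step 3: cheapest edge leaving the tree is n1—n3 (8); add n1.
Step 4: cheapest edge leaving the tree is n1—n4 (3); add n4.
Step 5: cheapest edge leaving the tree is n1—n8 (5); add n8.
Step 6: cheapest edge leaving the tree is n2—n4 (6); add n2.
Vertex order: n6, n5, n3, n1, n4, n8, n2. The 5th vertex is n4.

n4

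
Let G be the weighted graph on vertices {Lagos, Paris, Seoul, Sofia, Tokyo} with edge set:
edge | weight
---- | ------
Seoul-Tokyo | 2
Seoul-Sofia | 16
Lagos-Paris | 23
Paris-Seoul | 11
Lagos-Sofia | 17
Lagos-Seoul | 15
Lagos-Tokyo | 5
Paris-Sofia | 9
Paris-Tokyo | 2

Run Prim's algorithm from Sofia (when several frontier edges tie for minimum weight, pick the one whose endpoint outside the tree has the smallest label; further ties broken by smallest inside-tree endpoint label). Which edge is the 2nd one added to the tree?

Prim, starting at Sofia.
Step 1: frontier [Paris-Sofia 9, Seoul-Sofia 16, Lagos-Sofia 17] → take Paris-Sofia (9); add Paris.
Step 2: frontier [Paris-Tokyo 2, Paris-Seoul 11, Lagos-Paris 23, Seoul-Sofia 16, Lagos-Sofia 17] → take Paris-Tokyo (2); add Tokyo.
Step 3: frontier [Paris-Seoul 11, Lagos-Paris 23, Seoul-Sofia 16, Lagos-Sofia 17, Seoul-Tokyo 2, Lagos-Tokyo 5] → take Seoul-Tokyo (2); add Seoul.
Step 4: frontier [Lagos-Paris 23, Lagos-Seoul 15, Lagos-Sofia 17, Lagos-Tokyo 5] → take Lagos-Tokyo (5); add Lagos.
The 2nd edge added is Paris-Tokyo.

Paris-Tokyo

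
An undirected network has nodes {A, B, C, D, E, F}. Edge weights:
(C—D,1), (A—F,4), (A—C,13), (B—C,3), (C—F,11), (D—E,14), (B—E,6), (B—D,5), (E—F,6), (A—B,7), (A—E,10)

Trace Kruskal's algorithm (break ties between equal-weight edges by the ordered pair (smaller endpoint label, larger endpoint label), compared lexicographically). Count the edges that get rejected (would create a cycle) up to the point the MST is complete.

1

Kruskal's algorithm — process edges by increasing weight (ties by edge label):
C—D (1): add. Components now {A} {B} {C,D} {E} {F}
B—C (3): add. Components now {A} {B,C,D} {E} {F}
A—F (4): add. Components now {A,F} {B,C,D} {E}
B—D (5): skip — B and D already connected.
B—E (6): add. Components now {A,F} {B,C,D,E}
E—F (6): add. Components now {A,B,C,D,E,F}
Edges rejected before the tree was complete: 1.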